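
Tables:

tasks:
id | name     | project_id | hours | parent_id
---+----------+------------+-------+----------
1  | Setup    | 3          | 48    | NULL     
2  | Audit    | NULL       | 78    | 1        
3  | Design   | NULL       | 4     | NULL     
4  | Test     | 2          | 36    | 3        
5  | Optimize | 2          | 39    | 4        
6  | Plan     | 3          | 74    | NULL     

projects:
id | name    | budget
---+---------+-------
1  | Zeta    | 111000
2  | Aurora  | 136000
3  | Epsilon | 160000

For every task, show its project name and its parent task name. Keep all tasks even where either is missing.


Two LEFT JOINs from the same base table tasks: one to projects via project_id, one to tasks itself via parent_id. Both are LEFT so every task is preserved.
Match against projects:
  - task 1 (Setup): project_id=3 -> matches Epsilon
  - task 2 (Audit): project_id=NULL, no match -> kept with NULL
  - task 3 (Design): project_id=NULL, no match -> kept with NULL
  - task 4 (Test): project_id=2 -> matches Aurora
  - task 5 (Optimize): project_id=2 -> matches Aurora
  - task 6 (Plan): project_id=3 -> matches Epsilon
Match against tasks (self):
  - task 1 (Setup): parent_id=NULL -> NULL
  - task 2 (Audit): parent_id=1 -> Setup
  - task 3 (Design): parent_id=NULL -> NULL
  - task 4 (Test): parent_id=3 -> Design
  - task 5 (Optimize): parent_id=4 -> Test
  - task 6 (Plan): parent_id=NULL -> NULL

SQL:
SELECT a.name, b.name AS project, c.name AS parent
FROM tasks a
LEFT JOIN projects b ON a.project_id = b.id
LEFT JOIN tasks c ON a.parent_id = c.id

Result:
name     | project | parent
---------+---------+-------
Setup    | Epsilon | NULL  
Audit    | NULL    | Setup 
Design   | NULL    | NULL  
Test     | Aurora  | Design
Optimize | Aurora  | Test  
Plan     | Epsilon | NULL  


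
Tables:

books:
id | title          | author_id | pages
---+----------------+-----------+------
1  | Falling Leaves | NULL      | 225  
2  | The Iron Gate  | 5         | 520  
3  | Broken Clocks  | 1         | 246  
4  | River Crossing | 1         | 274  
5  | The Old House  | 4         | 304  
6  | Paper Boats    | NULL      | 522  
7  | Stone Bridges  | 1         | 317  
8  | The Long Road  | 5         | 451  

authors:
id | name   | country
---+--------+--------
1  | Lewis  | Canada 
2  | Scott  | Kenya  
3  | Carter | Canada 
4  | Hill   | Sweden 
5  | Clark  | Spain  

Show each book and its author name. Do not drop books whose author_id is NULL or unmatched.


LEFT JOIN keeps every row from books (the left table); where author_id has no match in authors, the author columns become NULL. Walk through each book:
  - book 1 (Falling Leaves): author_id=NULL, no match -> kept with NULL
  - book 2 (The Iron Gate): author_id=5 -> matches Clark
  - book 3 (Broken Clocks): author_id=1 -> matches Lewis
  - book 4 (River Crossing): author_id=1 -> matches Lewis
  - book 5 (The Old House): author_id=4 -> matches Hill
  - book 6 (Paper Boats): author_id=NULL, no match -> kept with NULL
  - book 7 (Stone Bridges): author_id=1 -> matches Lewis
  - book 8 (The Long Road): author_id=5 -> matches Clark
All 8 rows appear; 2 have NULL author.

SQL:
SELECT a.title, b.name AS author
FROM books a
LEFT JOIN authors b ON a.author_id = b.id

Result:
title          | author
---------------+-------
Falling Leaves | NULL  
The Iron Gate  | Clark 
Broken Clocks  | Lewis 
River Crossing | Lewis 
The Old House  | Hill  
Paper Boats    | NULL  
Stone Bridges  | Lewis 
The Long Road  | Clark 


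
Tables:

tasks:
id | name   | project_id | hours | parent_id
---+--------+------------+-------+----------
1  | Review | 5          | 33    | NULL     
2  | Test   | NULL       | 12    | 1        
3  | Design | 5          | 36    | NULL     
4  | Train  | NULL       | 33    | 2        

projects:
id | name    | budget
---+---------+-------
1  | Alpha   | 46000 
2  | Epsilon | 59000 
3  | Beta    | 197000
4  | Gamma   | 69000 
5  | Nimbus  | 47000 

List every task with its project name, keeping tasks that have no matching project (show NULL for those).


LEFT JOIN keeps every row from tasks (the left table); where project_id has no match in projects, the project columns become NULL. Walk through each task:
  - task 1 (Review): project_id=5 -> matches Nimbus
  - task 2 (Test): project_id=NULL, no match -> kept with NULL
  - task 3 (Design): project_id=5 -> matches Nimbus
  - task 4 (Train): project_id=NULL, no match -> kept with NULL
All 4 rows appear; 2 have NULL project.

SQL:
SELECT a.name, b.name AS project
FROM tasks a
LEFT JOIN projects b ON a.project_id = b.id

Result:
name   | project
-------+--------
Review | Nimbus 
Test   | NULL   
Design | Nimbus 
Train  | NULL   


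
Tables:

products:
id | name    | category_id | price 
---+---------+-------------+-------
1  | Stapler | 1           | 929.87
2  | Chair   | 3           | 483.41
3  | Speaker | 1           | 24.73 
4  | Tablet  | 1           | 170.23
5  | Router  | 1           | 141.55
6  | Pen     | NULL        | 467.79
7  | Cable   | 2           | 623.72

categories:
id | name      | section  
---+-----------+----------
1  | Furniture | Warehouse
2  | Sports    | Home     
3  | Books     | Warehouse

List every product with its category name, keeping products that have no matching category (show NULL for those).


LEFT JOIN keeps every row from products (the left table); where category_id has no match in categories, the category columns become NULL. Walk through each product:
  - product 1 (Stapler): category_id=1 -> matches Furniture
  - product 2 (Chair): category_id=3 -> matches Books
  - product 3 (Speaker): category_id=1 -> matches Furniture
  - product 4 (Tablet): category_id=1 -> matches Furniture
  - product 5 (Router): category_id=1 -> matches Furniture
  - product 6 (Pen): category_id=NULL, no match -> kept with NULL
  - product 7 (Cable): category_id=2 -> matches Sports
All 7 rows appear; 1 has NULL category.

SQL:
SELECT a.name, b.name AS category
FROM products a
LEFT JOIN categories b ON a.category_id = b.id

Result:
name    | category 
--------+----------
Stapler | Furniture
Chair   | Books    
Speaker | Furniture
Tablet  | Furniture
Router  | Furniture
Pen     | NULL     
Cable   | Sports   


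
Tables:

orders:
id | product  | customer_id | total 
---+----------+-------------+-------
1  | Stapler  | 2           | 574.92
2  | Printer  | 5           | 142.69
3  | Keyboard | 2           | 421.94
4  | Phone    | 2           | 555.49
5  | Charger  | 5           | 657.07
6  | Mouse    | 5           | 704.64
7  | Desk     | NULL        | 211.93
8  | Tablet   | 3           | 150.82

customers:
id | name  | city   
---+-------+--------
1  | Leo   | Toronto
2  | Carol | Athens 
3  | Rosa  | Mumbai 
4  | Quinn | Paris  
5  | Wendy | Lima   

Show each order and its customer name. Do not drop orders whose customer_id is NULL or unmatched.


LEFT JOIN keeps every row from orders (the left table); where customer_id has no match in customers, the customer columns become NULL. Walk through each order:
  - order 1 (Stapler): customer_id=2 -> matches Carol
  - order 2 (Printer): customer_id=5 -> matches Wendy
  - order 3 (Keyboard): customer_id=2 -> matches Carol
  - order 4 (Phone): customer_id=2 -> matches Carol
  - order 5 (Charger): customer_id=5 -> matches Wendy
  - order 6 (Mouse): customer_id=5 -> matches Wendy
  - order 7 (Desk): customer_id=NULL, no match -> kept with NULL
  - order 8 (Tablet): customer_id=3 -> matches Rosa
All 8 rows appear; 1 has NULL customer.

SQL:
SELECT a.product, b.name AS customer
FROM orders a
LEFT JOIN customers b ON a.customer_id = b.id

Result:
product  | customer
---------+---------
Stapler  | Carol   
Printer  | Wendy   
Keyboard | Carol   
Phone    | Carol   
Charger  | Wendy   
Mouse    | Wendy   
Desk     | NULL    
Tablet   | Rosa    


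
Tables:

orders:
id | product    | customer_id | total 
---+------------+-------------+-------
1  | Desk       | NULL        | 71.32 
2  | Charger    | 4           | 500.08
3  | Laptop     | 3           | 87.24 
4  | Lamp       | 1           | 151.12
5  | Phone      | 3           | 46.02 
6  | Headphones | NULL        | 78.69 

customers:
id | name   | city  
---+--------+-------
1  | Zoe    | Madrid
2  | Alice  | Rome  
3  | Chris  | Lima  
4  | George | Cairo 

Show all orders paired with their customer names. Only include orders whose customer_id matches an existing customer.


INNER JOIN keeps only orders rows whose customer_id matches an id in customers. Walk through each order:
  - order 1 (Desk): customer_id=NULL, no match -> dropped
  - order 2 (Charger): customer_id=4 -> matches George
  - order 3 (Laptop): customer_id=3 -> matches Chris
  - order 4 (Lamp): customer_id=1 -> matches Zoe
  - order 5 (Phone): customer_id=3 -> matches Chris
  - order 6 (Headphones): customer_id=NULL, no match -> dropped
So 2 of 6 rows are dropped.

SQL:
SELECT a.product, b.name AS customer
FROM orders a
INNER JOIN customers b ON a.customer_id = b.id

Result:
product | customer
--------+---------
Charger | George  
Laptop  | Chris   
Lamp    | Zoe     
Phone   | Chris   


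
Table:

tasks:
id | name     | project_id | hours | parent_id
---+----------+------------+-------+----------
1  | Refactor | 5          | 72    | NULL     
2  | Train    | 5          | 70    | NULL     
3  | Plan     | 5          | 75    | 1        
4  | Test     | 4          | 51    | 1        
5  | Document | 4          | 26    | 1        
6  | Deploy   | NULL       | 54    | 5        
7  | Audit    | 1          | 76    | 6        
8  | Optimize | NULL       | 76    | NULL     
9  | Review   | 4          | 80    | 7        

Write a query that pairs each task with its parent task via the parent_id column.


This is a self-join: tasks is joined to a second copy of itself, matching each row's parent_id to another row's id. Use LEFT JOIN so rows with parent_id=NULL are kept.
  - task 1 (Refactor): parent_id=NULL -> NULL
  - task 2 (Train): parent_id=NULL -> NULL
  - task 3 (Plan): parent_id=1 -> Refactor
  - task 4 (Test): parent_id=1 -> Refactor
  - task 5 (Document): parent_id=1 -> Refactor
  - task 6 (Deploy): parent_id=5 -> Document
  - task 7 (Audit): parent_id=6 -> Deploy
  - task 8 (Optimize): parent_id=NULL -> NULL
  - task 9 (Review): parent_id=7 -> Audit

SQL:
SELECT a.name AS item, b.name AS parent
FROM tasks a
LEFT JOIN tasks b ON a.parent_id = b.id

Result:
item     | parent  
---------+---------
Refactor | NULL    
Train    | NULL    
Plan     | Refactor
Test     | Refactor
Document | Refactor
Deploy   | Document
Audit    | Deploy  
Optimize | NULL    
Review   | Audit   


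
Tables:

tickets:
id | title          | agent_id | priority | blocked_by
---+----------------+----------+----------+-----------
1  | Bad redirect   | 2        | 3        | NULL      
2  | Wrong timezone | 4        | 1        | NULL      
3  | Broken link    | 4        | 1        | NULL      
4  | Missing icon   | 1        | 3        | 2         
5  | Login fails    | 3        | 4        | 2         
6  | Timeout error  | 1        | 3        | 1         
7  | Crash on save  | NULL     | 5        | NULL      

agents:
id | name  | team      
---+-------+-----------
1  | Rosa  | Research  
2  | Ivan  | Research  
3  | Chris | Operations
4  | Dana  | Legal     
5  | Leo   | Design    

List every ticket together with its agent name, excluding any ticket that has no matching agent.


INNER JOIN keeps only tickets rows whose agent_id matches an id in agents. Walk through each ticket:
  - ticket 1 (Bad redirect): agent_id=2 -> matches Ivan
  - ticket 2 (Wrong timezone): agent_id=4 -> matches Dana
  - ticket 3 (Broken link): agent_id=4 -> matches Dana
  - ticket 4 (Missing icon): agent_id=1 -> matches Rosa
  - ticket 5 (Login fails): agent_id=3 -> matches Chris
  - ticket 6 (Timeout error): agent_id=1 -> matches Rosa
  - ticket 7 (Crash on save): agent_id=NULL, no match -> dropped
So 1 of 7 rows is dropped.

SQL:
SELECT a.title, b.name AS agent
FROM tickets a
INNER JOIN agents b ON a.agent_id = b.id

Result:
title          | agent
---------------+------
Bad redirect   | Ivan 
Wrong timezone | Dana 
Broken link    | Dana 
Missing icon   | Rosa 
Login fails    | Chris
Timeout error  | Rosa 


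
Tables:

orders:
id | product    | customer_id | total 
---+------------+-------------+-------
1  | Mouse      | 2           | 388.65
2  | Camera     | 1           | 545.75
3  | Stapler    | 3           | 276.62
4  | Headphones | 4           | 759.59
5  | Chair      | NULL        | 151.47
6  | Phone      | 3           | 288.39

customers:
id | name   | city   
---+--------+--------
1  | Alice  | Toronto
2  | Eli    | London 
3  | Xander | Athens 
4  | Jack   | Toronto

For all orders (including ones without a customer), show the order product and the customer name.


LEFT JOIN keeps every row from orders (the left table); where customer_id has no match in customers, the customer columns become NULL. Walk through each order:
  - order 1 (Mouse): customer_id=2 -> matches Eli
  - order 2 (Camera): customer_id=1 -> matches Alice
  - order 3 (Stapler): customer_id=3 -> matches Xander
  - order 4 (Headphones): customer_id=4 -> matches Jack
  - order 5 (Chair): customer_id=NULL, no match -> kept with NULL
  - order 6 (Phone): customer_id=3 -> matches Xander
All 6 rows appear; 1 has NULL customer.

SQL:
SELECT a.product, b.name AS customer
FROM orders a
LEFT JOIN customers b ON a.customer_id = b.id

Result:
product    | customer
-----------+---------
Mouse      | Eli     
Camera     | Alice   
Stapler    | Xander  
Headphones | Jack    
Chair      | NULL    
Phone      | Xander  


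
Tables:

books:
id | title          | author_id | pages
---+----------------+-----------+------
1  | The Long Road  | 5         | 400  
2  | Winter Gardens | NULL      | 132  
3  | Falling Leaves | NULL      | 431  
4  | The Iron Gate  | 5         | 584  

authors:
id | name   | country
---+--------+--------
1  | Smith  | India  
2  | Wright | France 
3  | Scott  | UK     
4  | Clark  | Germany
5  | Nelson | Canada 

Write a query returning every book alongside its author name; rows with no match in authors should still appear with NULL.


LEFT JOIN keeps every row from books (the left table); where author_id has no match in authors, the author columns become NULL. Walk through each book:
  - book 1 (The Long Road): author_id=5 -> matches Nelson
  - book 2 (Winter Gardens): author_id=NULL, no match -> kept with NULL
  - book 3 (Falling Leaves): author_id=NULL, no match -> kept with NULL
  - book 4 (The Iron Gate): author_id=5 -> matches Nelson
All 4 rows appear; 2 have NULL author.

SQL:
SELECT a.title, b.name AS author
FROM books a
LEFT JOIN authors b ON a.author_id = b.id

Result:
title          | author
---------------+-------
The Long Road  | Nelson
Winter Gardens | NULL  
Falling Leaves | NULL  
The Iron Gate  | Nelson


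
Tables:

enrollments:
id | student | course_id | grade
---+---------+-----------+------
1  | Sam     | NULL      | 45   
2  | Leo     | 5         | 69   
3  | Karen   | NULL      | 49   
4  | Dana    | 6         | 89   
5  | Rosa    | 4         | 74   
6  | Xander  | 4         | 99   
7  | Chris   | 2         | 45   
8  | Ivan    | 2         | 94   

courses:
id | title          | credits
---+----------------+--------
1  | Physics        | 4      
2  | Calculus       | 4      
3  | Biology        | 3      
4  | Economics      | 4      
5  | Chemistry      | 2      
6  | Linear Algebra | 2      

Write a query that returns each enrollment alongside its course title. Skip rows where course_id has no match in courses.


INNER JOIN keeps only enrollments rows whose course_id matches an id in courses. Walk through each enrollment:
  - enrollment 1 (Sam): course_id=NULL, no match -> dropped
  - enrollment 2 (Leo): course_id=5 -> matches Chemistry
  - enrollment 3 (Karen): course_id=NULL, no match -> dropped
  - enrollment 4 (Dana): course_id=6 -> matches Linear Algebra
  - enrollment 5 (Rosa): course_id=4 -> matches Economics
  - enrollment 6 (Xander): course_id=4 -> matches Economics
  - enrollment 7 (Chris): course_id=2 -> matches Calculus
  - enrollment 8 (Ivan): course_id=2 -> matches Calculus
So 2 of 8 rows are dropped.

SQL:
SELECT a.student, b.title AS course
FROM enrollments a
INNER JOIN courses b ON a.course_id = b.id

Result:
student | course        
--------+---------------
Leo     | Chemistry     
Dana    | Linear Algebra
Rosa    | Economics     
Xander  | Economics     
Chris   | Calculus      
Ivan    | Calculus      


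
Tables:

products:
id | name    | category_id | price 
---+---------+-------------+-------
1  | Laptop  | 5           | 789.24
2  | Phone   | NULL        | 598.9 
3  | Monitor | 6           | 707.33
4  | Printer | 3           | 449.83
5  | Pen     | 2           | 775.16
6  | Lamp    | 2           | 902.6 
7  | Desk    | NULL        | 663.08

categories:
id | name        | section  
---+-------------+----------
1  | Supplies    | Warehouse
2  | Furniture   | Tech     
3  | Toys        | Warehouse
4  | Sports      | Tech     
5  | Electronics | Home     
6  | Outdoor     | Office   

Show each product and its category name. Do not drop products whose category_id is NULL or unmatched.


LEFT JOIN keeps every row from products (the left table); where category_id has no match in categories, the category columns become NULL. Walk through each product:
  - product 1 (Laptop): category_id=5 -> matches Electronics
  - product 2 (Phone): category_id=NULL, no match -> kept with NULL
  - product 3 (Monitor): category_id=6 -> matches Outdoor
  - product 4 (Printer): category_id=3 -> matches Toys
  - product 5 (Pen): category_id=2 -> matches Furniture
  - product 6 (Lamp): category_id=2 -> matches Furniture
  - product 7 (Desk): category_id=NULL, no match -> kept with NULL
All 7 rows appear; 2 have NULL category.

SQL:
SELECT a.name, b.name AS category
FROM products a
LEFT JOIN categories b ON a.category_id = b.id

Result:
name    | category   
--------+------------
Laptop  | Electronics
Phone   | NULL       
Monitor | Outdoor    
Printer | Toys       
Pen     | Furniture  
Lamp    | Furniture  
Desk    | NULL       


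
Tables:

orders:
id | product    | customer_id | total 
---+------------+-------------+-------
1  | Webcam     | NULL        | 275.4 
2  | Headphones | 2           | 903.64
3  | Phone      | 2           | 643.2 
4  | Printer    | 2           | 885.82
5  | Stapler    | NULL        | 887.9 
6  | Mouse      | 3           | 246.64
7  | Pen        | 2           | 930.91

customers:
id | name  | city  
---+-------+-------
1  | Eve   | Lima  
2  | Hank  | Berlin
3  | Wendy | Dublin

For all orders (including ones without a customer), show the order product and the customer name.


LEFT JOIN keeps every row from orders (the left table); where customer_id has no match in customers, the customer columns become NULL. Walk through each order:
  - order 1 (Webcam): customer_id=NULL, no match -> kept with NULL
  - order 2 (Headphones): customer_id=2 -> matches Hank
  - order 3 (Phone): customer_id=2 -> matches Hank
  - order 4 (Printer): customer_id=2 -> matches Hank
  - order 5 (Stapler): customer_id=NULL, no match -> kept with NULL
  - order 6 (Mouse): customer_id=3 -> matches Wendy
  - order 7 (Pen): customer_id=2 -> matches Hank
All 7 rows appear; 2 have NULL customer.

SQL:
SELECT a.product, b.name AS customer
FROM orders a
LEFT JOIN customers b ON a.customer_id = b.id

Result:
product    | customer
-----------+---------
Webcam     | NULL    
Headphones | Hank    
Phone      | Hank    
Printer    | Hank    
Stapler    | NULL    
Mouse      | Wendy   
Pen        | Hank    


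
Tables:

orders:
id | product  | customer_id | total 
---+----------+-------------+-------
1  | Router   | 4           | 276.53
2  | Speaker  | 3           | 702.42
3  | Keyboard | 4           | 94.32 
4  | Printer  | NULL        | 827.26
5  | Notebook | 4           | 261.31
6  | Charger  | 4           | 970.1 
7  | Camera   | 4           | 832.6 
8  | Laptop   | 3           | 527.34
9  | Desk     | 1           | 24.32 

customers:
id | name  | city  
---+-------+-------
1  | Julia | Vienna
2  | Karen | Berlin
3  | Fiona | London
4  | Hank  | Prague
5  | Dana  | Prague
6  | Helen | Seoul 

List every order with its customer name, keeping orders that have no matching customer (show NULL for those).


LEFT JOIN keeps every row from orders (the left table); where customer_id has no match in customers, the customer columns become NULL. Walk through each order:
  - order 1 (Router): customer_id=4 -> matches Hank
  - order 2 (Speaker): customer_id=3 -> matches Fiona
  - order 3 (Keyboard): customer_id=4 -> matches Hank
  - order 4 (Printer): customer_id=NULL, no match -> kept with NULL
  - order 5 (Notebook): customer_id=4 -> matches Hank
  - order 6 (Charger): customer_id=4 -> matches Hank
  - order 7 (Camera): customer_id=4 -> matches Hank
  - order 8 (Laptop): customer_id=3 -> matches Fiona
  - order 9 (Desk): customer_id=1 -> matches Julia
All 9 rows appear; 1 has NULL customer.

SQL:
SELECT a.product, b.name AS customer
FROM orders a
LEFT JOIN customers b ON a.customer_id = b.id

Result:
product  | customer
---------+---------
Router   | Hank    
Speaker  | Fiona   
Keyboard | Hank    
Printer  | NULL    
Notebook | Hank    
Charger  | Hank    
Camera   | Hank    
Laptop   | Fiona   
Desk     | Julia   


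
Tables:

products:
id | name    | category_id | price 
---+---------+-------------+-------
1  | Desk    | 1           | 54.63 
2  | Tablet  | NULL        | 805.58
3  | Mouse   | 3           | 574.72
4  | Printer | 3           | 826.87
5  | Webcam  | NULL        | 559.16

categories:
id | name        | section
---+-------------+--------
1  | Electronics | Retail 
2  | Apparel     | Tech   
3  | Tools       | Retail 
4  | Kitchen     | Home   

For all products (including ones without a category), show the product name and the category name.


LEFT JOIN keeps every row from products (the left table); where category_id has no match in categories, the category columns become NULL. Walk through each product:
  - product 1 (Desk): category_id=1 -> matches Electronics
  - product 2 (Tablet): category_id=NULL, no match -> kept with NULL
  - product 3 (Mouse): category_id=3 -> matches Tools
  - product 4 (Printer): category_id=3 -> matches Tools
  - product 5 (Webcam): category_id=NULL, no match -> kept with NULL
All 5 rows appear; 2 have NULL category.

SQL:
SELECT a.name, b.name AS category
FROM products a
LEFT JOIN categories b ON a.category_id = b.id

Result:
name    | category   
--------+------------
Desk    | Electronics
Tablet  | NULL       
Mouse   | Tools      
Printer | Tools      
Webcam  | NULL       


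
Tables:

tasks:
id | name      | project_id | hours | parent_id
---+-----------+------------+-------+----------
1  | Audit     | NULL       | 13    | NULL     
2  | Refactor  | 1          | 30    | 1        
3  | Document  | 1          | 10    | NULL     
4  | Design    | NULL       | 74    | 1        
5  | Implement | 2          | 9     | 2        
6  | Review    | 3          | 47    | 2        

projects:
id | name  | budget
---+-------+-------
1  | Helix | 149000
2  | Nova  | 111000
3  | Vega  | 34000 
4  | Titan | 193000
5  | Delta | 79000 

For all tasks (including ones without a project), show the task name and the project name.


LEFT JOIN keeps every row from tasks (the left table); where project_id has no match in projects, the project columns become NULL. Walk through each task:
  - task 1 (Audit): project_id=NULL, no match -> kept with NULL
  - task 2 (Refactor): project_id=1 -> matches Helix
  - task 3 (Document): project_id=1 -> matches Helix
  - task 4 (Design): project_id=NULL, no match -> kept with NULL
  - task 5 (Implement): project_id=2 -> matches Nova
  - task 6 (Review): project_id=3 -> matches Vega
All 6 rows appear; 2 have NULL project.

SQL:
SELECT a.name, b.name AS project
FROM tasks a
LEFT JOIN projects b ON a.project_id = b.id

Result:
name      | project
----------+--------
Audit     | NULL   
Refactor  | Helix  
Document  | Helix  
Design    | NULL   
Implement | Nova   
Review    | Vega   


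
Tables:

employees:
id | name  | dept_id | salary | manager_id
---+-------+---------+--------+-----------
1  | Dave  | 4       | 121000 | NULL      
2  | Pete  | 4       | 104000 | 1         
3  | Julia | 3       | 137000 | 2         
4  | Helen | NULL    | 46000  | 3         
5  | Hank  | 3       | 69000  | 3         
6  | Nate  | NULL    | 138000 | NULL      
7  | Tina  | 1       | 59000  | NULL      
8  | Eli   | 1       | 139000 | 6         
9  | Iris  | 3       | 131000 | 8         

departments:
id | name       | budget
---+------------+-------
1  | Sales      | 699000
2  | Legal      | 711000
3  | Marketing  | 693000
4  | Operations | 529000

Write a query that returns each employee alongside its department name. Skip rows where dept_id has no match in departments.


INNER JOIN keeps only employees rows whose dept_id matches an id in departments. Walk through each employee:
  - employee 1 (Dave): dept_id=4 -> matches Operations
  - employee 2 (Pete): dept_id=4 -> matches Operations
  - employee 3 (Julia): dept_id=3 -> matches Marketing
  - employee 4 (Helen): dept_id=NULL, no match -> dropped
  - employee 5 (Hank): dept_id=3 -> matches Marketing
  - employee 6 (Nate): dept_id=NULL, no match -> dropped
  - employee 7 (Tina): dept_id=1 -> matches Sales
  - employee 8 (Eli): dept_id=1 -> matches Sales
  - employee 9 (Iris): dept_id=3 -> matches Marketing
So 2 of 9 rows are dropped.

SQL:
SELECT a.name, b.name AS department
FROM employees a
INNER JOIN departments b ON a.dept_id = b.id

Result:
name  | department
------+-----------
Dave  | Operations
Pete  | Operations
Julia | Marketing 
Hank  | Marketing 
Tina  | Sales     
Eli   | Sales     
Iris  | Marketing 


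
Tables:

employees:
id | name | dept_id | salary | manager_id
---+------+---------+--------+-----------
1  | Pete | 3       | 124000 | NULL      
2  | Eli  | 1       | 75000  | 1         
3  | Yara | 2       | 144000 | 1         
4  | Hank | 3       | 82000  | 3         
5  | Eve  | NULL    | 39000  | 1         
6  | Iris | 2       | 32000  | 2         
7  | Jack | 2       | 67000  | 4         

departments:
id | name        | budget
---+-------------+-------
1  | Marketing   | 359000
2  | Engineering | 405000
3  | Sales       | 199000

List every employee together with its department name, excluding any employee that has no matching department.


INNER JOIN keeps only employees rows whose dept_id matches an id in departments. Walk through each employee:
  - employee 1 (Pete): dept_id=3 -> matches Sales
  - employee 2 (Eli): dept_id=1 -> matches Marketing
  - employee 3 (Yara): dept_id=2 -> matches Engineering
  - employee 4 (Hank): dept_id=3 -> matches Sales
  - employee 5 (Eve): dept_id=NULL, no match -> dropped
  - employee 6 (Iris): dept_id=2 -> matches Engineering
  - employee 7 (Jack): dept_id=2 -> matches Engineering
So 1 of 7 rows is dropped.

SQL:
SELECT a.name, b.name AS department
FROM employees a
INNER JOIN departments b ON a.dept_id = b.id

Result:
name | department 
-----+------------
Pete | Sales      
Eli  | Marketing  
Yara | Engineering
Hank | Sales      
Iris | Engineering
Jack | Engineering


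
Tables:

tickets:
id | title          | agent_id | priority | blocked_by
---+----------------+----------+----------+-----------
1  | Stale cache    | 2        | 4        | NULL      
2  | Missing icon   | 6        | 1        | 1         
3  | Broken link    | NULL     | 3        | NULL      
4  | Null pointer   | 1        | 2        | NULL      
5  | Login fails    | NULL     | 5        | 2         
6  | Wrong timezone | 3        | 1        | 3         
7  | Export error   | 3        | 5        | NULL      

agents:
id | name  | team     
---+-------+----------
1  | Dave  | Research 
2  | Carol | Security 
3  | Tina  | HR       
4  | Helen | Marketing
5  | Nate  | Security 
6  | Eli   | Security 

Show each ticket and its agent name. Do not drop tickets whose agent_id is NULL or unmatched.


LEFT JOIN keeps every row from tickets (the left table); where agent_id has no match in agents, the agent columns become NULL. Walk through each ticket:
  - ticket 1 (Stale cache): agent_id=2 -> matches Carol
  - ticket 2 (Missing icon): agent_id=6 -> matches Eli
  - ticket 3 (Broken link): agent_id=NULL, no match -> kept with NULL
  - ticket 4 (Null pointer): agent_id=1 -> matches Dave
  - ticket 5 (Login fails): agent_id=NULL, no match -> kept with NULL
  - ticket 6 (Wrong timezone): agent_id=3 -> matches Tina
  - ticket 7 (Export error): agent_id=3 -> matches Tina
All 7 rows appear; 2 have NULL agent.

SQL:
SELECT a.title, b.name AS agent
FROM tickets a
LEFT JOIN agents b ON a.agent_id = b.id

Result:
title          | agent
---------------+------
Stale cache    | Carol
Missing icon   | Eli  
Broken link    | NULL 
Null pointer   | Dave 
Login fails    | NULL 
Wrong timezone | Tina 
Export error   | Tina 


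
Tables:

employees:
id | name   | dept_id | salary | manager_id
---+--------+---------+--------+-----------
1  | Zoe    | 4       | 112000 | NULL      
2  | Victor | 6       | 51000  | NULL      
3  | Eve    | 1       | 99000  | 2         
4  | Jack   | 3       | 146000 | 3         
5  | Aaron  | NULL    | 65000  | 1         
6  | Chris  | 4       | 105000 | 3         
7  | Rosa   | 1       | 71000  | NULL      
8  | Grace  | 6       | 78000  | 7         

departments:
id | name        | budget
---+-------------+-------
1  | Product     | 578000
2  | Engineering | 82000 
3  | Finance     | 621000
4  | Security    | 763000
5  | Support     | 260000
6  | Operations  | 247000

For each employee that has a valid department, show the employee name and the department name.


INNER JOIN keeps only employees rows whose dept_id matches an id in departments. Walk through each employee:
  - employee 1 (Zoe): dept_id=4 -> matches Security
  - employee 2 (Victor): dept_id=6 -> matches Operations
  - employee 3 (Eve): dept_id=1 -> matches Product
  - employee 4 (Jack): dept_id=3 -> matches Finance
  - employee 5 (Aaron): dept_id=NULL, no match -> dropped
  - employee 6 (Chris): dept_id=4 -> matches Security
  - employee 7 (Rosa): dept_id=1 -> matches Product
  - employee 8 (Grace): dept_id=6 -> matches Operations
So 1 of 8 rows is dropped.

SQL:
SELECT a.name, b.name AS department
FROM employees a
INNER JOIN departments b ON a.dept_id = b.id

Result:
name   | department
-------+-----------
Zoe    | Security  
Victor | Operations
Eve    | Product   
Jack   | Finance   
Chris  | Security  
Rosa   | Product   
Grace  | Operations


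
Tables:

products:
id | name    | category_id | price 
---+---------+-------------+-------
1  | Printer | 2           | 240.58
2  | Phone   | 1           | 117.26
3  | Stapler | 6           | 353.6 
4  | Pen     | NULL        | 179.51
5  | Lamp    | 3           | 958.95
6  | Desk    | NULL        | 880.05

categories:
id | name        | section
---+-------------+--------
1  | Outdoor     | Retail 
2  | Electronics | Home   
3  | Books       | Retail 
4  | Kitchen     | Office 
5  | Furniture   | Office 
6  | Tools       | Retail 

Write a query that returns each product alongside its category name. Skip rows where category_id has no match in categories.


INNER JOIN keeps only products rows whose category_id matches an id in categories. Walk through each product:
  - product 1 (Printer): category_id=2 -> matches Electronics
  - product 2 (Phone): category_id=1 -> matches Outdoor
  - product 3 (Stapler): category_id=6 -> matches Tools
  - product 4 (Pen): category_id=NULL, no match -> dropped
  - product 5 (Lamp): category_id=3 -> matches Books
  - product 6 (Desk): category_id=NULL, no match -> dropped
So 2 of 6 rows are dropped.

SQL:
SELECT a.name, b.name AS category
FROM products a
INNER JOIN categories b ON a.category_id = b.id

Result:
name    | category   
--------+------------
Printer | Electronics
Phone   | Outdoor    
Stapler | Tools      
Lamp    | Books      


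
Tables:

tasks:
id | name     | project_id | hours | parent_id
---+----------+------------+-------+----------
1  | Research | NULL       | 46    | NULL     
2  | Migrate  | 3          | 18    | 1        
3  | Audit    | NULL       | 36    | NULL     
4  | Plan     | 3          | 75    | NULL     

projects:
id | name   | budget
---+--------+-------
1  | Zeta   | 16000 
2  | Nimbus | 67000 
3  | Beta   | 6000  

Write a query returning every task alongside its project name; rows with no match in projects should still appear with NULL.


LEFT JOIN keeps every row from tasks (the left table); where project_id has no match in projects, the project columns become NULL. Walk through each task:
  - task 1 (Research): project_id=NULL, no match -> kept with NULL
  - task 2 (Migrate): project_id=3 -> matches Beta
  - task 3 (Audit): project_id=NULL, no match -> kept with NULL
  - task 4 (Plan): project_id=3 -> matches Beta
All 4 rows appear; 2 have NULL project.

SQL:
SELECT a.name, b.name AS project
FROM tasks a
LEFT JOIN projects b ON a.project_id = b.id

Result:
name     | project
---------+--------
Research | NULL   
Migrate  | Beta   
Audit    | NULL   
Plan     | Beta   


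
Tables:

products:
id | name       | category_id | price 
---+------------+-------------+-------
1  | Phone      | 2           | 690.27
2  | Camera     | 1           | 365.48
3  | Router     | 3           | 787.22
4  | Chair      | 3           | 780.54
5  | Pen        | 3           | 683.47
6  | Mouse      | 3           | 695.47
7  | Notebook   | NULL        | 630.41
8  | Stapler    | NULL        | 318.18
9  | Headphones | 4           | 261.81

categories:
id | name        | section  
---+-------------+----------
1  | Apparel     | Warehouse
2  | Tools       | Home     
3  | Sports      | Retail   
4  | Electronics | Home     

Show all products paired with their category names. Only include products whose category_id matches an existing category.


INNER JOIN keeps only products rows whose category_id matches an id in categories. Walk through each product:
  - product 1 (Phone): category_id=2 -> matches Tools
  - product 2 (Camera): category_id=1 -> matches Apparel
  - product 3 (Router): category_id=3 -> matches Sports
  - product 4 (Chair): category_id=3 -> matches Sports
  - product 5 (Pen): category_id=3 -> matches Sports
  - product 6 (Mouse): category_id=3 -> matches Sports
  - product 7 (Notebook): category_id=NULL, no match -> dropped
  - product 8 (Stapler): category_id=NULL, no match -> dropped
  - product 9 (Headphones): category_id=4 -> matches Electronics
So 2 of 9 rows are dropped.

SQL:
SELECT a.name, b.name AS category
FROM products a
INNER JOIN categories b ON a.category_id = b.id

Result:
name       | category   
-----------+------------
Phone      | Tools      
Camera     | Apparel    
Router     | Sports     
Chair      | Sports     
Pen        | Sports     
Mouse      | Sports     
Headphones | Electronics


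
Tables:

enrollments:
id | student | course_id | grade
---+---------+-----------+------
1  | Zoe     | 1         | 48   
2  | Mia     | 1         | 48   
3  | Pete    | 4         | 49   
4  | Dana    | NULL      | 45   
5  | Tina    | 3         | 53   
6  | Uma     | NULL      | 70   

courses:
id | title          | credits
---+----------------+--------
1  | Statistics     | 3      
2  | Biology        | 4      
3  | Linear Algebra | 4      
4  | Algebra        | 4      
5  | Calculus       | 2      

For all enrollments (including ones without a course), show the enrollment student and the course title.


LEFT JOIN keeps every row from enrollments (the left table); where course_id has no match in courses, the course columns become NULL. Walk through each enrollment:
  - enrollment 1 (Zoe): course_id=1 -> matches Statistics
  - enrollment 2 (Mia): course_id=1 -> matches Statistics
  - enrollment 3 (Pete): course_id=4 -> matches Algebra
  - enrollment 4 (Dana): course_id=NULL, no match -> kept with NULL
  - enrollment 5 (Tina): course_id=3 -> matches Linear Algebra
  - enrollment 6 (Uma): course_id=NULL, no match -> kept with NULL
All 6 rows appear; 2 have NULL course.

SQL:
SELECT a.student, b.title AS course
FROM enrollments a
LEFT JOIN courses b ON a.course_id = b.id

Result:
student | course        
--------+---------------
Zoe     | Statistics    
Mia     | Statistics    
Pete    | Algebra       
Dana    | NULL          
Tina    | Linear Algebra
Uma     | NULL          


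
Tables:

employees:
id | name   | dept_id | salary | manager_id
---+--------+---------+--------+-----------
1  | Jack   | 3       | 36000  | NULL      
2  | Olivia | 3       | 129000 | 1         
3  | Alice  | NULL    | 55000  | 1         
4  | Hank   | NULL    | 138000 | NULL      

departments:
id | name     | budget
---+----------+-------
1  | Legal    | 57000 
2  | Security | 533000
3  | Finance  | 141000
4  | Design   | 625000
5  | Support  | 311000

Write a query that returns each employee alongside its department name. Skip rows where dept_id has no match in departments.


INNER JOIN keeps only employees rows whose dept_id matches an id in departments. Walk through each employee:
  - employee 1 (Jack): dept_id=3 -> matches Finance
  - employee 2 (Olivia): dept_id=3 -> matches Finance
  - employee 3 (Alice): dept_id=NULL, no match -> dropped
  - employee 4 (Hank): dept_id=NULL, no match -> dropped
So 2 of 4 rows are dropped.

SQL:
SELECT a.name, b.name AS department
FROM employees a
INNER JOIN departments b ON a.dept_id = b.id

Result:
name   | department
-------+-----------
Jack   | Finance   
Olivia | Finance   


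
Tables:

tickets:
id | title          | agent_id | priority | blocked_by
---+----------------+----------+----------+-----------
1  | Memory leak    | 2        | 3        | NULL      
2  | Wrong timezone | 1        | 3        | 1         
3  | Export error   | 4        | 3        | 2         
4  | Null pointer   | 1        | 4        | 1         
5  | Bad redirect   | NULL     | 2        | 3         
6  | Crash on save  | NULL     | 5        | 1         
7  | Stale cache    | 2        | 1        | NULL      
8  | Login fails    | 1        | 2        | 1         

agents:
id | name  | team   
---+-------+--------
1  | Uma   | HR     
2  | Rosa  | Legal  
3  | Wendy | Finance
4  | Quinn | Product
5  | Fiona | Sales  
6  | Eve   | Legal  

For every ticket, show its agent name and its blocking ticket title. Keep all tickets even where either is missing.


Two LEFT JOINs from the same base table tickets: one to agents via agent_id, one to tickets itself via blocked_by. Both are LEFT so every ticket is preserved.
Match against agents:
  - ticket 1 (Memory leak): agent_id=2 -> matches Rosa
  - ticket 2 (Wrong timezone): agent_id=1 -> matches Uma
  - ticket 3 (Export error): agent_id=4 -> matches Quinn
  - ticket 4 (Null pointer): agent_id=1 -> matches Uma
  - ticket 5 (Bad redirect): agent_id=NULL, no match -> kept with NULL
  - ticket 6 (Crash on save): agent_id=NULL, no match -> kept with NULL
  - ticket 7 (Stale cache): agent_id=2 -> matches Rosa
  - ticket 8 (Login fails): agent_id=1 -> matches Uma
Match against tickets (self):
  - ticket 1 (Memory leak): blocked_by=NULL -> NULL
  - ticket 2 (Wrong timezone): blocked_by=1 -> Memory leak
  - ticket 3 (Export error): blocked_by=2 -> Wrong timezone
  - ticket 4 (Null pointer): blocked_by=1 -> Memory leak
  - ticket 5 (Bad redirect): blocked_by=3 -> Export error
  - ticket 6 (Crash on save): blocked_by=1 -> Memory leak
  - ticket 7 (Stale cache): blocked_by=NULL -> NULL
  - ticket 8 (Login fails): blocked_by=1 -> Memory leak

SQL:
SELECT a.title, b.name AS agent, c.title AS blocked_by
FROM tickets a
LEFT JOIN agents b ON a.agent_id = b.id
LEFT JOIN tickets c ON a.blocked_by = c.id

Result:
title          | agent | blocked_by    
---------------+-------+---------------
Memory leak    | Rosa  | NULL          
Wrong timezone | Uma   | Memory leak   
Export error   | Quinn | Wrong timezone
Null pointer   | Uma   | Memory leak   
Bad redirect   | NULL  | Export error  
Crash on save  | NULL  | Memory leak   
Stale cache    | Rosa  | NULL          
Login fails    | Uma   | Memory leak   


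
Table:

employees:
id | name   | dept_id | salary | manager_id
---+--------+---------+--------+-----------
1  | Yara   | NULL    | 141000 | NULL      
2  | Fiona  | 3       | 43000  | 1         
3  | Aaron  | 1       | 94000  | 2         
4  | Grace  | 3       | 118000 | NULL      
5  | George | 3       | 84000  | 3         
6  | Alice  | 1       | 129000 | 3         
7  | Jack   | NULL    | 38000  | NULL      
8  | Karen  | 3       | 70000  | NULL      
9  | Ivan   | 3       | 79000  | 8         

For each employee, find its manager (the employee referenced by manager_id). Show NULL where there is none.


This is a self-join: employees is joined to a second copy of itself, matching each row's manager_id to another row's id. Use LEFT JOIN so rows with manager_id=NULL are kept.
  - employee 1 (Yara): manager_id=NULL -> NULL
  - employee 2 (Fiona): manager_id=1 -> Yara
  - employee 3 (Aaron): manager_id=2 -> Fiona
  - employee 4 (Grace): manager_id=NULL -> NULL
  - employee 5 (George): manager_id=3 -> Aaron
  - employee 6 (Alice): manager_id=3 -> Aaron
  - employee 7 (Jack): manager_id=NULL -> NULL
  - employee 8 (Karen): manager_id=NULL -> NULL
  - employee 9 (Ivan): manager_id=8 -> Karen

SQL:
SELECT a.name AS item, b.name AS manager
FROM employees a
LEFT JOIN employees b ON a.manager_id = b.id

Result:
item   | manager
-------+--------
Yara   | NULL   
Fiona  | Yara   
Aaron  | Fiona  
Grace  | NULL   
George | Aaron  
Alice  | Aaron  
Jack   | NULL   
Karen  | NULL   
Ivan   | Karen  
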